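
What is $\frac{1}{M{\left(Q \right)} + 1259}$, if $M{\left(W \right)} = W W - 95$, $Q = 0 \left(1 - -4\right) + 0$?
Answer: $\frac{1}{1164} \approx 0.00085911$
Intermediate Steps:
$Q = 0$ ($Q = 0 \left(1 + 4\right) + 0 = 0 \cdot 5 + 0 = 0 + 0 = 0$)
$M{\left(W \right)} = -95 + W^{2}$ ($M{\left(W \right)} = W^{2} - 95 = -95 + W^{2}$)
$\frac{1}{M{\left(Q \right)} + 1259} = \frac{1}{\left(-95 + 0^{2}\right) + 1259} = \frac{1}{\left(-95 + 0\right) + 1259} = \frac{1}{-95 + 1259} = \frac{1}{1164}$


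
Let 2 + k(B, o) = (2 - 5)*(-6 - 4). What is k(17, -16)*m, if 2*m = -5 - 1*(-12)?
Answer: 98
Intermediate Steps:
k(B, o) = 28 (k(B, o) = -2 + (2 - 5)*(-6 - 4) = -2 - 3*(-10) = -2 + 30 = 28)
m = 7/2 (m = (-5 - 1*(-12))/2 = (-5 + 12)/2 = (½)*7 = 7/2 ≈ 3.5000)
k(17, -16)*m = 28*(7/2) = 98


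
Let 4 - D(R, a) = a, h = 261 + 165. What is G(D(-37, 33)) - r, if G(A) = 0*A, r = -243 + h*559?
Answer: -237891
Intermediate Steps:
h = 426
D(R, a) = 4 - a
r = 237891 (r = -243 + 426*559 = -243 + 238134 = 237891)
G(A) = 0
G(D(-37, 33)) - r = 0 - 1*237891 = 0 - 237891 = -237891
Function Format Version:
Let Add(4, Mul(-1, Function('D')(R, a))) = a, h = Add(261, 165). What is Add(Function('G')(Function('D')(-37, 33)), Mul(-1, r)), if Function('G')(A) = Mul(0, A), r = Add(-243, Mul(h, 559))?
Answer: -237891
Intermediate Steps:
h = 426
Function('D')(R, a) = Add(4, Mul(-1, a))
r = 237891 (r = Add(-243, Mul(426, 559)) = Add(-243, 238134) = 237891)
Function('G')(A) = 0
Add(Function('G')(Function('D')(-37, 33)), Mul(-1, r)) = Add(0, Mul(-1, 237891)) = Add(0, -237891) = -237891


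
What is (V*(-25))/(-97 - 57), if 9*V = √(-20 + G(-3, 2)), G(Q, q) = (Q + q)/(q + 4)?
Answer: 25*I*√6/756 ≈ 0.081002*I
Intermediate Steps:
G(Q, q) = (Q + q)/(4 + q)
V = 11*I*√6/54 (V = √(-20 + (-3 + 2)/(4 + 2))/9 = √(-20 - 1/6)/9 = √(-20 + (⅙)*(-1))/9 = √(-20 - ⅙)/9 = √(-121/6)/9 = (11*I*√6/6)/9 = 11*I*√6/54 ≈ 0.49897*I)
(V*(-25))/(-97 - 57) = ((11*I*√6/54)*(-25))/(-97 - 57) = -275*I*√6/54/(-154) = -275*I*√6/54*(-1/154) = 25*I*√6/756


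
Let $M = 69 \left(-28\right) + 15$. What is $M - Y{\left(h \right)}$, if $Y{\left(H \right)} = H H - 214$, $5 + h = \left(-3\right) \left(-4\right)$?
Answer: $-1752$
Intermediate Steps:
$h = 7$ ($h = -5 - -12 = -5 + 12 = 7$)
$M = -1917$ ($M = -1932 + 15 = -1917$)
$Y{\left(H \right)} = -214 + H^{2}$ ($Y{\left(H \right)} = H^{2} - 214 = -214 + H^{2}$)
$M - Y{\left(h \right)} = -1917 - \left(-214 + 7^{2}\right) = -1917 - \left(-214 + 49\right) = -1917 - -165 = -1917 + 165 = -1752$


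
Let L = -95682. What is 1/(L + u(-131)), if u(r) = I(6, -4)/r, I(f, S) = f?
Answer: -131/12534348 ≈ -1.0451e-5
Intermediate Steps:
u(r) = 6/r
1/(L + u(-131)) = 1/(-95682 + 6/(-131)) = 1/(-95682 + 6*(-1/131)) = 1/(-95682 - 6/131) = 1/(-12534348/131) = -131/12534348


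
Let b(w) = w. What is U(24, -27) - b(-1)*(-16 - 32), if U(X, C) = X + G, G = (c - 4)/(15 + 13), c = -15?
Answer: -691/28 ≈ -24.679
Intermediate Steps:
G = -19/28 (G = (-15 - 4)/(15 + 13) = -19/28 ≈ -0.67857)
U(X, C) = -19/28 + X (U(X, C) = X - 19/28 = -19/28 + X)
U(24, -27) - b(-1)*(-16 - 32) = (-19/28 + 24) - (-1)*(-16 - 32) = 653/28 - (-1)*(-48) = 653/28 - 1*48 = 653/28 - 48 = -691/28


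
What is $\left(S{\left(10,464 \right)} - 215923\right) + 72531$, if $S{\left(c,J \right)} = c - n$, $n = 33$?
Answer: $-143415$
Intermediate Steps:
$S{\left(c,J \right)} = -33 + c$ ($S{\left(c,J \right)} = c - 33 = -33 + c$)
$\left(S{\left(10,464 \right)} - 215923\right) + 72531 = \left(\left(-33 + 10\right) - 215923\right) + 72531 = \left(-23 - 215923\right) + 72531 = -215946 + 72531 = -143415$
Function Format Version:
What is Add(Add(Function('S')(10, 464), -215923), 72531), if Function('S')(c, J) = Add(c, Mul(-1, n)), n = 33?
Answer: -143415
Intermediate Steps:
Function('S')(c, J) = Add(-33, c) (Function('S')(c, J) = Add(c, Mul(-1, 33)) = Add(c, -33) = Add(-33, c))
Add(Add(Function('S')(10, 464), -215923), 72531) = Add(Add(Add(-33, 10), -215923), 72531) = Add(Add(-23, -215923), 72531) = Add(-215946, 72531) = -143415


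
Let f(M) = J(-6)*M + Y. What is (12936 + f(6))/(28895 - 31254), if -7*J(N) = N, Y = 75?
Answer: -91113/16513 ≈ -5.5177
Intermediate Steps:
J(N) = -N/7
f(M) = 75 + 6*M/7 (f(M) = (-1/7*(-6))*M + 75 = 6*M/7 + 75 = 75 + 6*M/7)
(12936 + f(6))/(28895 - 31254) = (12936 + (75 + (6/7)*6))/(28895 - 31254) = (12936 + (75 + 36/7))/(-2359) = (12936 + 561/7)*(-1/2359) = (91113/7)*(-1/2359) = -91113/16513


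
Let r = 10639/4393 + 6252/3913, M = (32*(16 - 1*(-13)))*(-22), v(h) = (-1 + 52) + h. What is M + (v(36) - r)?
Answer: -349520722604/17189809 ≈ -20333.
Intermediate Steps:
v(h) = 51 + h
M = -20416 (M = (32*(16 + 13))*(-22) = (32*29)*(-22) = 928*(-22) = -20416)
r = 69095443/17189809 (r = 10639*(1/4393) + 6252*(1/3913) = 10639/4393 + 6252/3913 = 69095443/17189809 ≈ 4.0196)
M + (v(36) - r) = -20416 + ((51 + 36) - 1*69095443/17189809) = -20416 + (87 - 69095443/17189809) = -20416 + 1426417940/17189809 = -349520722604/17189809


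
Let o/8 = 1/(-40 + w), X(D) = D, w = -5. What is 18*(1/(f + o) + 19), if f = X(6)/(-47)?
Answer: 91431/323 ≈ 283.07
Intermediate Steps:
o = -8/45 (o = 8/(-40 - 5) = 8/(-45) = 8*(-1/45) = -8/45 ≈ -0.17778)
f = -6/47 (f = 6/(-47) = 6*(-1/47) = -6/47 ≈ -0.12766)
18*(1/(f + o) + 19) = 18*(1/(-6/47 - 8/45) + 19) = 18*(1/(-646/2115) + 19) = 18*(-2115/646 + 19) = 18*(10159/646) = 91431/323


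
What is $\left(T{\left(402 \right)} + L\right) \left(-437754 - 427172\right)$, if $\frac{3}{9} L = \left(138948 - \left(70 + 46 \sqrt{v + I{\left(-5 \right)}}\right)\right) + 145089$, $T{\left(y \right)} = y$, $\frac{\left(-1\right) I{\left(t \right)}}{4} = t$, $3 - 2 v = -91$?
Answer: $-737179024578 + 119359788 \sqrt{67} \approx -7.362 \cdot 10^{11}$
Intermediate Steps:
$v = 47$ ($v = \frac{3}{2} - - \frac{91}{2} = \frac{3}{2} + \frac{91}{2} = 47$)
$I{\left(t \right)} = - 4 t$
$L = 851901 - 138 \sqrt{67}$ ($L = 3 \left(\left(138948 - \left(70 + 46 \sqrt{47 - -20}\right)\right) + 145089\right) = 3 \left(\left(138948 - \left(70 + 46 \sqrt{47 + 20}\right)\right) + 145089\right) = 3 \left(\left(138948 - \left(70 + 46 \sqrt{67}\right)\right) + 145089\right) = 3 \left(\left(138878 - 46 \sqrt{67}\right) + 145089\right) = 3 \left(283967 - 46 \sqrt{67}\right) = 851901 - 138 \sqrt{67} \approx 8.5077 \cdot 10^{5}$)
$\left(T{\left(402 \right)} + L\right) \left(-437754 - 427172\right) = \left(402 + \left(851901 - 138 \sqrt{67}\right)\right) \left(-437754 - 427172\right) = \left(852303 - 138 \sqrt{67}\right) \left(-864926\right) = -737179024578 + 119359788 \sqrt{67}$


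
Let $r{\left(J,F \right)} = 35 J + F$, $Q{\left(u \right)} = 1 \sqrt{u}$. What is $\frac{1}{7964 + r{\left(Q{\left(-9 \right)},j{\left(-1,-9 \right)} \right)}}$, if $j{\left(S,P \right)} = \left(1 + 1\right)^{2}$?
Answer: $\frac{2656}{21166683} - \frac{35 i}{21166683} \approx 0.00012548 - 1.6535 \cdot 10^{-6} i$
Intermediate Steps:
$Q{\left(u \right)} = \sqrt{u}$
$j{\left(S,P \right)} = 4$ ($j{\left(S,P \right)} = 2^{2} = 4$)
$r{\left(J,F \right)} = F + 35 J$
$\frac{1}{7964 + r{\left(Q{\left(-9 \right)},j{\left(-1,-9 \right)} \right)}} = \frac{1}{7964 + \left(4 + 35 \sqrt{-9}\right)} = \frac{1}{7964 + \left(4 + 35 \cdot 3 i\right)} = \frac{1}{7964 + \left(4 + 105 i\right)} = \frac{1}{7968 + 105 i} = \frac{7968 - 105 i}{63500049}$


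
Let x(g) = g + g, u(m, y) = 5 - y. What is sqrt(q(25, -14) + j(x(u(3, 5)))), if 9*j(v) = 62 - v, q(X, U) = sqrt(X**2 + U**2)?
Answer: sqrt(62 + 9*sqrt(821))/3 ≈ 5.9617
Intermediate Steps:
q(X, U) = sqrt(U**2 + X**2)
x(g) = 2*g
j(v) = 62/9 - v/9 (j(v) = (62 - v)/9 = 62/9 - v/9)
sqrt(q(25, -14) + j(x(u(3, 5)))) = sqrt(sqrt((-14)**2 + 25**2) + (62/9 - 2*(5 - 1*5)/9)) = sqrt(sqrt(196 + 625) + (62/9 - 2*(5 - 5)/9)) = sqrt(sqrt(821) + (62/9 - 2*0/9)) = sqrt(sqrt(821) + (62/9 - 1/9*0)) = sqrt(sqrt(821) + (62/9 + 0)) = sqrt(sqrt(821) + 62/9) = sqrt(62/9 + sqrt(821))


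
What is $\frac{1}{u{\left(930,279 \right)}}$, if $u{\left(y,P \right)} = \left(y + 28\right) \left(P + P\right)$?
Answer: $\frac{1}{534564} \approx 1.8707 \cdot 10^{-6}$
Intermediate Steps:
$u{\left(y,P \right)} = 2 P \left(28 + y\right)$ ($u{\left(y,P \right)} = \left(28 + y\right) 2 P = 2 P \left(28 + y\right)$)
$\frac{1}{u{\left(930,279 \right)}} = \frac{1}{2 \cdot 279 \left(28 + 930\right)} = \frac{1}{2 \cdot 279 \cdot 958} = \frac{1}{534564}$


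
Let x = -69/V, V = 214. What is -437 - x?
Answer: -93449/214 ≈ -436.68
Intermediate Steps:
x = -69/214 ≈ -0.32243
-437 - x = -437 - 1*(-69/214) = -437 + 69/214 = -93449/214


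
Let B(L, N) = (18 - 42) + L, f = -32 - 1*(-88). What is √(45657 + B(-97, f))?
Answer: 4*√2846 ≈ 213.39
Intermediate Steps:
f = 56 (f = -32 + 88 = 56)
B(L, N) = -24 + L
√(45657 + B(-97, f)) = √(45657 + (-24 - 97)) = √(45657 - 121) = √45536 = 4*√2846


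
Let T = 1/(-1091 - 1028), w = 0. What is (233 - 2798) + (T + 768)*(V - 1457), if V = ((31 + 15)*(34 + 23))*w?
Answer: -2376543922/2119 ≈ -1.1215e+6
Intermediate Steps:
T = -1/2119 (T = 1/(-2119) = -1/2119 ≈ -0.00047192)
V = 0 (V = ((31 + 15)*(34 + 23))*0 = (46*57)*0 = 2622*0 = 0)
(233 - 2798) + (T + 768)*(V - 1457) = (233 - 2798) + (-1/2119 + 768)*(0 - 1457) = -2565 + (1627391/2119)*(-1457) = -2565 - 2371108687/2119 = -2376543922/2119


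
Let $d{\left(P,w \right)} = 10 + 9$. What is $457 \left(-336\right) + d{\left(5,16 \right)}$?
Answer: $-153533$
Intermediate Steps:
$d{\left(P,w \right)} = 19$
$457 \left(-336\right) + d{\left(5,16 \right)} = 457 \left(-336\right) + 19 = -153552 + 19 = -153533$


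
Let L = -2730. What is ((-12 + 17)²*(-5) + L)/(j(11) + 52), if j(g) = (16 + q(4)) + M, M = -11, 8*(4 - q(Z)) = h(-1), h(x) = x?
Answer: -22840/489 ≈ -46.708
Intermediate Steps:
q(Z) = 33/8 (q(Z) = 4 - ⅛*(-1) = 4 + ⅛ = 33/8)
j(g) = 73/8 (j(g) = (16 + 33/8) - 11 = 161/8 - 11 = 73/8)
((-12 + 17)²*(-5) + L)/(j(11) + 52) = ((-12 + 17)²*(-5) - 2730)/(73/8 + 52) = (5²*(-5) - 2730)/(489/8) = (25*(-5) - 2730)*(8/489) = (-125 - 2730)*(8/489) = -2855*8/489 = -22840/489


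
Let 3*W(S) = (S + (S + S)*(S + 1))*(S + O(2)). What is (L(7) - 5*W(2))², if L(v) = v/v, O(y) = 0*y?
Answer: 18769/9 ≈ 2085.4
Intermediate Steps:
O(y) = 0
L(v) = 1
W(S) = S*(S + 2*S*(1 + S))/3 (W(S) = ((S + (S + S)*(S + 1))*(S + 0))/3 = ((S + (2*S)*(1 + S))*S)/3 = ((S + 2*S*(1 + S))*S)/3 = (S*(S + 2*S*(1 + S)))/3 = S*(S + 2*S*(1 + S))/3)
(L(7) - 5*W(2))² = (1 - 5*2²*(3 + 2*2)/3)² = (1 - 5*4*(3 + 4)/3)² = (1 - 5*4*7/3)² = (1 - 5*28/3)² = (1 - 140/3)² = (-137/3)² = 18769/9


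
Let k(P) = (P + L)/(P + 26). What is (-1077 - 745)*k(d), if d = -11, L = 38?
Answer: -16398/5 ≈ -3279.6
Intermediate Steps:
k(P) = (38 + P)/(26 + P) (k(P) = (P + 38)/(P + 26) = (38 + P)/(26 + P))
(-1077 - 745)*k(d) = (-1077 - 745)*((38 - 11)/(26 - 11)) = -1822*27/15 = -1822*9/5 = -16398/5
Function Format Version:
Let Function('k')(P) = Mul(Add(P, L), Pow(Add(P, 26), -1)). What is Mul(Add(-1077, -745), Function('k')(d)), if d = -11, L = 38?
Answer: Rational(-16398, 5) ≈ -3279.6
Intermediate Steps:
Function('k')(P) = Mul(Pow(Add(26, P), -1), Add(38, P)) (Function('k')(P) = Mul(Add(P, 38), Pow(Add(P, 26), -1)) = Mul(Add(38, P), Pow(Add(26, P), -1)) = Mul(Pow(Add(26, P), -1), Add(38, P)))
Mul(Add(-1077, -745), Function('k')(d)) = Mul(Add(-1077, -745), Mul(Pow(Add(26, -11), -1), Add(38, -11))) = Mul(-1822, Mul(Pow(15, -1), 27)) = Mul(-1822, Mul(Rational(1, 15), 27)) = Mul(-1822, Rational(9, 5)) = Rational(-16398, 5)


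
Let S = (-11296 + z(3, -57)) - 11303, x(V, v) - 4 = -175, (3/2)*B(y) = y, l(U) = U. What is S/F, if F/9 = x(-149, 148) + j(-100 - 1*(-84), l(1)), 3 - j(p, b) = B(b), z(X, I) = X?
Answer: 3766/253 ≈ 14.885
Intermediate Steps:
B(y) = 2*y/3
x(V, v) = -171 (x(V, v) = 4 - 175 = -171)
j(p, b) = 3 - 2*b/3
F = -1518 (F = 9*(-171 + (3 - ⅔*1)) = 9*(-171 + (3 - ⅔)) = 9*(-171 + 7/3) = 9*(-506/3) = -1518)
S = -22596 (S = (-11296 + 3) - 11303 = -11293 - 11303 = -22596)
S/F = -22596/(-1518) = -22596*(-1/1518) = 3766/253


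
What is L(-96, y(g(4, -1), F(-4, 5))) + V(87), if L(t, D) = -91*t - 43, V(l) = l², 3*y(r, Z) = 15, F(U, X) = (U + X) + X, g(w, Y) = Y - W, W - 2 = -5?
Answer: 16262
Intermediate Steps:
W = -3 (W = 2 - 5 = -3)
g(w, Y) = 3 + Y (g(w, Y) = Y - 1*(-3) = Y + 3 = 3 + Y)
F(U, X) = U + 2*X
y(r, Z) = 5 (y(r, Z) = (⅓)*15 = 5)
L(t, D) = -43 - 91*t
L(-96, y(g(4, -1), F(-4, 5))) + V(87) = (-43 - 91*(-96)) + 87² = (-43 + 8736) + 7569 = 8693 + 7569 = 16262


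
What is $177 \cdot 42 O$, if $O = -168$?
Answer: $-1248912$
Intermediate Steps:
$177 \cdot 42 O = 177 \cdot 42 \left(-168\right) = 7434 \left(-168\right) = -1248912$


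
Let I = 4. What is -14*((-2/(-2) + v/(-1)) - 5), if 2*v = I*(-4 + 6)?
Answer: 112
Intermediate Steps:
v = 4 (v = (4*(-4 + 6))/2 = (4*2)/2 = (1/2)*8 = 4)
-14*((-2/(-2) + v/(-1)) - 5) = -14*((-2/(-2) + 4/(-1)) - 5) = -14*((-2*(-1/2) + 4*(-1)) - 5) = -14*((1 - 4) - 5) = -14*(-3 - 5) = -14*(-8) = 112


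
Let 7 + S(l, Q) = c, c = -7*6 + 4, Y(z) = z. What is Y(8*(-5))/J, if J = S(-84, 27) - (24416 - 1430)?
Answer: 40/23031 ≈ 0.0017368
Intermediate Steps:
c = -38 (c = -42 + 4 = -38)
S(l, Q) = -45 (S(l, Q) = -7 - 38 = -45)
J = -23031 (J = -45 - (24416 - 1430) = -45 - 1*22986 = -45 - 22986 = -23031)
Y(8*(-5))/J = (8*(-5))/(-23031) = -40*(-1/23031) = 40/23031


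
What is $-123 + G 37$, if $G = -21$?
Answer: $-900$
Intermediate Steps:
$-123 + G 37 = -123 - 777 = -900$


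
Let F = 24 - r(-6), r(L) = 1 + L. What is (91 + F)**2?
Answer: 14400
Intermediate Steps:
F = 29 (F = 24 - (1 - 6) = 24 - 1*(-5) = 24 + 5 = 29)
(91 + F)**2 = (91 + 29)**2 = 120**2 = 14400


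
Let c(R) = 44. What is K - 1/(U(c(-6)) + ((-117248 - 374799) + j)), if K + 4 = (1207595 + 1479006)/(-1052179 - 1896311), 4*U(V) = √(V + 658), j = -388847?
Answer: -89892317661944053777/18303618276124709130 + 6*√78/6207793913537 ≈ -4.9112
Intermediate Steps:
U(V) = √(658 + V)/4 (U(V) = √(V + 658)/4 = √(658 + V)/4)
K = -14480561/2948490 (K = -4 + (1207595 + 1479006)/(-1052179 - 1896311) = -4 + 2686601/(-2948490) = -4 + 2686601*(-1/2948490) = -4 - 2686601/2948490 = -14480561/2948490 ≈ -4.9112)
K - 1/(U(c(-6)) + ((-117248 - 374799) + j)) = -14480561/2948490 - 1/(√(658 + 44)/4 + ((-117248 - 374799) - 388847)) = -14480561/2948490 - 1/(√702/4 + (-492047 - 388847)) = -14480561/2948490 - 1/((3*√78)/4 - 880894) = -14480561/2948490 - 1/(3*√78/4 - 880894) = -14480561/2948490 - 1/(-880894 + 3*√78/4)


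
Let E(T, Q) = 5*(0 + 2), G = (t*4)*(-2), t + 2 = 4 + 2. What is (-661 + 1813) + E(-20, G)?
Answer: 1162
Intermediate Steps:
t = 4 (t = -2 + (4 + 2) = -2 + 6 = 4)
G = -32 (G = (4*4)*(-2) = 16*(-2) = -32)
E(T, Q) = 10 (E(T, Q) = 5*2 = 10)
(-661 + 1813) + E(-20, G) = (-661 + 1813) + 10 = 1152 + 10 = 1162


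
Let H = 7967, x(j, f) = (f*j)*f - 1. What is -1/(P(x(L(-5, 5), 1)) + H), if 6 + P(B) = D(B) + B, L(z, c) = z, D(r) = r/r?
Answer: -1/7956 ≈ -0.00012569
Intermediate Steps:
D(r) = 1
x(j, f) = -1 + j*f² (x(j, f) = j*f² - 1 = -1 + j*f²)
P(B) = -5 + B (P(B) = -6 + (1 + B) = -5 + B)
-1/(P(x(L(-5, 5), 1)) + H) = -1/((-5 + (-1 - 5*1²)) + 7967) = -1/((-5 + (-1 - 5*1)) + 7967) = -1/((-5 + (-1 - 5)) + 7967) = -1/((-5 - 6) + 7967) = -1/(-11 + 7967) = -1/7956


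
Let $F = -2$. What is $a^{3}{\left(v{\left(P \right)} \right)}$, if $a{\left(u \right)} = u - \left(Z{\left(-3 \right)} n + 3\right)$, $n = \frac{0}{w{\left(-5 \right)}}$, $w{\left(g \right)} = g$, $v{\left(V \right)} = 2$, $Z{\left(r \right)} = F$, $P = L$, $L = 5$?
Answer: $-1$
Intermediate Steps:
$P = 5$
$Z{\left(r \right)} = -2$
$n = 0$ ($n = \frac{0}{-5} = 0 \left(- \frac{1}{5}\right) = 0$)
$a{\left(u \right)} = -3 + u$ ($a{\left(u \right)} = u - \left(\left(-2\right) 0 + 3\right) = u - \left(0 + 3\right) = u - 3 = -3 + u$)
$a^{3}{\left(v{\left(P \right)} \right)} = \left(-3 + 2\right)^{3} = \left(-1\right)^{3} = -1$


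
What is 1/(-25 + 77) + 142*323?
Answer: 2385033/52 ≈ 45866.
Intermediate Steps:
1/(-25 + 77) + 142*323 = 1/52 + 45866 = 2385033/52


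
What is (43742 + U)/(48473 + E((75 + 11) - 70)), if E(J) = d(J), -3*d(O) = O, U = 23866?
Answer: 202824/145403 ≈ 1.3949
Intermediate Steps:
d(O) = -O/3
E(J) = -J/3
(43742 + U)/(48473 + E((75 + 11) - 70)) = (43742 + 23866)/(48473 - ((75 + 11) - 70)/3) = 67608/(48473 - (86 - 70)/3) = 67608/(48473 - ⅓*16) = 67608/(48473 - 16/3) = 67608/(145403/3) = 67608*(3/145403) = 202824/145403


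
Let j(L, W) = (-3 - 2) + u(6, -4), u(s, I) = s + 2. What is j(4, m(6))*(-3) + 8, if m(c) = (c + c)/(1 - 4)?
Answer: -1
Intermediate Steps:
u(s, I) = 2 + s
m(c) = -2*c/3 (m(c) = (2*c)/(-3) = (2*c)*(-⅓) = -2*c/3)
j(L, W) = 3 (j(L, W) = (-3 - 2) + (2 + 6) = -5 + 8 = 3)
j(4, m(6))*(-3) + 8 = 3*(-3) + 8 = -9 + 8 = -1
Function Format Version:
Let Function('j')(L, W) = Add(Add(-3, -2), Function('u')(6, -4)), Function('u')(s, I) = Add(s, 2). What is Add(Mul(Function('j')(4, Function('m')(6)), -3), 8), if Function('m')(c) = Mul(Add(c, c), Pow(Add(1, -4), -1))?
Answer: -1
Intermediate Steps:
Function('u')(s, I) = Add(2, s)
Function('m')(c) = Mul(Rational(-2, 3), c) (Function('m')(c) = Mul(Mul(2, c), Pow(-3, -1)) = Mul(Mul(2, c), Rational(-1, 3)) = Mul(Rational(-2, 3), c))
Function('j')(L, W) = 3 (Function('j')(L, W) = Add(Add(-3, -2), Add(2, 6)) = Add(-5, 8) = 3)
Add(Mul(Function('j')(4, Function('m')(6)), -3), 8) = Add(Mul(3, -3), 8) = Add(-9, 8) = -1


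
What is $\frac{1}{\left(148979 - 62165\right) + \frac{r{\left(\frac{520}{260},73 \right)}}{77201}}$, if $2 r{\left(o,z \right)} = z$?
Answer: $\frac{154402}{13404255301} \approx 1.1519 \cdot 10^{-5}$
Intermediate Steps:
$r{\left(o,z \right)} = \frac{z}{2}$
$\frac{1}{\left(148979 - 62165\right) + \frac{r{\left(\frac{520}{260},73 \right)}}{77201}} = \frac{1}{\left(148979 - 62165\right) + \frac{\frac{1}{2} \cdot 73}{77201}} = \frac{1}{86814 + \frac{73}{2} \cdot \frac{1}{77201}} = \frac{1}{86814 + \frac{73}{154402}} = \frac{1}{\frac{13404255301}{154402}} = \frac{154402}{13404255301}$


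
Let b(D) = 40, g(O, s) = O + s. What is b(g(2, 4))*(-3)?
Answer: -120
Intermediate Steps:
b(g(2, 4))*(-3) = 40*(-3) = -120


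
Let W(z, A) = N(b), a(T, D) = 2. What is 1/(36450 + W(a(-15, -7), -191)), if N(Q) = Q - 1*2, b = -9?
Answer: 1/36439 ≈ 2.7443e-5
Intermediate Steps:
N(Q) = -2 + Q (N(Q) = Q - 2 = -2 + Q)
W(z, A) = -11 (W(z, A) = -2 - 9 = -11)
1/(36450 + W(a(-15, -7), -191)) = 1/(36450 - 11) = 1/36439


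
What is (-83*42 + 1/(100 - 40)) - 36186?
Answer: -2380319/60 ≈ -39672.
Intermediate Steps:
(-83*42 + 1/(100 - 40)) - 36186 = (-3486 + 1/60) - 36186 = -209159/60 - 36186 = -2380319/60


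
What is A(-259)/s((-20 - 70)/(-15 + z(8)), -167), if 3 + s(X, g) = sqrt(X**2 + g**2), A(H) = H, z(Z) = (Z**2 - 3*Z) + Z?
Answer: -94017/3374380 - 2849*sqrt(3375469)/3374380 ≈ -1.5791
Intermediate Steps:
z(Z) = Z**2 - 2*Z
s(X, g) = -3 + sqrt(X**2 + g**2)
A(-259)/s((-20 - 70)/(-15 + z(8)), -167) = -259/(-3 + sqrt(((-20 - 70)/(-15 + 8*(-2 + 8)))**2 + (-167)**2)) = -259/(-3 + sqrt((-90/(-15 + 8*6))**2 + 27889)) = -259/(-3 + sqrt((-90/(-15 + 48))**2 + 27889)) = -259/(-3 + sqrt((-90/33)**2 + 27889)) = -259/(-3 + sqrt((-90*1/33)**2 + 27889)) = -259/(-3 + sqrt((-30/11)**2 + 27889)) = -259/(-3 + sqrt(900/121 + 27889)) = -259/(-3 + sqrt(3375469/121)) = -259/(-3 + sqrt(3375469)/11)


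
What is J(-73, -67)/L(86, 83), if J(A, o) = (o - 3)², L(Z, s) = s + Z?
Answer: 4900/169 ≈ 28.994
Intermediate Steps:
L(Z, s) = Z + s
J(A, o) = (-3 + o)²
J(-73, -67)/L(86, 83) = (-3 - 67)²/(86 + 83) = (-70)²/169 = 4900*(1/169) = 4900/169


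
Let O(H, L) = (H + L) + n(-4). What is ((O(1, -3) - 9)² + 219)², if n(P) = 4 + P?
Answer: 115600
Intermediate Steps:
O(H, L) = H + L (O(H, L) = (H + L) + (4 - 4) = (H + L) + 0 = H + L)
((O(1, -3) - 9)² + 219)² = (((1 - 3) - 9)² + 219)² = ((-2 - 9)² + 219)² = ((-11)² + 219)² = (121 + 219)² = 340² = 115600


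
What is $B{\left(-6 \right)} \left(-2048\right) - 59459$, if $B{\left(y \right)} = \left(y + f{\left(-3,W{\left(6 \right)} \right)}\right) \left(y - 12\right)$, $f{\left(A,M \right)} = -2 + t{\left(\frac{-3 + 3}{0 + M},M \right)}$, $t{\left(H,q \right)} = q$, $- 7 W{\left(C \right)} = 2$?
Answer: $- \frac{2554325}{7} \approx -3.649 \cdot 10^{5}$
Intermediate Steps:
$W{\left(C \right)} = - \frac{2}{7}$ ($W{\left(C \right)} = \left(- \frac{1}{7}\right) 2 = - \frac{2}{7}$)
$f{\left(A,M \right)} = -2 + M$
$B{\left(y \right)} = \left(-12 + y\right) \left(- \frac{16}{7} + y\right)$ ($B{\left(y \right)} = \left(y - \frac{16}{7}\right) \left(y - 12\right) = \left(y - \frac{16}{7}\right) \left(-12 + y\right) = \left(- \frac{16}{7} + y\right) \left(-12 + y\right) = \left(-12 + y\right) \left(- \frac{16}{7} + y\right)$)
$B{\left(-6 \right)} \left(-2048\right) - 59459 = \left(\frac{192}{7} + \left(-6\right)^{2} - - \frac{600}{7}\right) \left(-2048\right) - 59459 = \left(\frac{192}{7} + 36 + \frac{600}{7}\right) \left(-2048\right) - 59459 = \frac{1044}{7} \left(-2048\right) - 59459 = - \frac{2138112}{7} - 59459 = - \frac{2554325}{7}$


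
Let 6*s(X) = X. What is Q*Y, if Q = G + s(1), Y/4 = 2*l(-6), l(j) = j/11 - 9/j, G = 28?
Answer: 2366/11 ≈ 215.09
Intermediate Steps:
l(j) = -9/j + j/11 (l(j) = j*(1/11) - 9/j = j/11 - 9/j = -9/j + j/11)
s(X) = X/6
Y = 84/11 (Y = 4*(2*(-9/(-6) + (1/11)*(-6))) = 4*(2*(-9*(-⅙) - 6/11)) = 4*(2*(3/2 - 6/11)) = 4*(2*(21/22)) = 4*(21/11) = 84/11 ≈ 7.6364)
Q = 169/6 (Q = 28 + (⅙)*1 = 28 + ⅙ = 169/6 ≈ 28.167)
Q*Y = (169/6)*(84/11) = 2366/11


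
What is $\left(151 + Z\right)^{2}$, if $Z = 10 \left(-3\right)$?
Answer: $14641$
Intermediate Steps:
$Z = -30$
$\left(151 + Z\right)^{2} = \left(151 - 30\right)^{2} = 121^{2} = 14641$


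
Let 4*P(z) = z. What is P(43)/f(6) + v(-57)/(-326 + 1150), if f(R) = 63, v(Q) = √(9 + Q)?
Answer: 43/252 + I*√3/206 ≈ 0.17063 + 0.008408*I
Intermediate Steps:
P(z) = z/4
P(43)/f(6) + v(-57)/(-326 + 1150) = ((¼)*43)/63 + √(9 - 57)/(-326 + 1150) = (43/4)*(1/63) + √(-48)/824 = 43/252 + (4*I*√3)*(1/824) = 43/252 + I*√3/206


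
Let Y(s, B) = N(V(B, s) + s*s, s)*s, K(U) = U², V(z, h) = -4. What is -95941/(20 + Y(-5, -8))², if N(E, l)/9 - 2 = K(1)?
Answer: -95941/13225 ≈ -7.2545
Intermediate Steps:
N(E, l) = 27 (N(E, l) = 18 + 9*1² = 18 + 9*1 = 18 + 9 = 27)
Y(s, B) = 27*s
-95941/(20 + Y(-5, -8))² = -95941/(20 + 27*(-5))² = -95941/(20 - 135)² = -95941/((-115)²) = -95941/13225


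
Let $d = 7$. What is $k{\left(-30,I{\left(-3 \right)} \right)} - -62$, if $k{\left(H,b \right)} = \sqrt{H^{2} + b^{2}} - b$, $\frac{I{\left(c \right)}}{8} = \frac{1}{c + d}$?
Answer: $60 + 2 \sqrt{226} \approx 90.067$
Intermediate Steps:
$I{\left(c \right)} = \frac{8}{7 + c}$ ($I{\left(c \right)} = \frac{8}{c + 7} = \frac{8}{7 + c}$)
$k{\left(-30,I{\left(-3 \right)} \right)} - -62 = \left(\sqrt{\left(-30\right)^{2} + \left(\frac{8}{7 - 3}\right)^{2}} - \frac{8}{7 - 3}\right) - -62 = \left(\sqrt{900 + \left(\frac{8}{4}\right)^{2}} - \frac{8}{4}\right) + 62 = \left(\sqrt{900 + \left(8 \cdot \frac{1}{4}\right)^{2}} - 8 \cdot \frac{1}{4}\right) + 62 = \left(\sqrt{900 + 2^{2}} - 2\right) + 62 = \left(\sqrt{900 + 4} - 2\right) + 62 = \left(\sqrt{904} - 2\right) + 62 = \left(2 \sqrt{226} - 2\right) + 62 = \left(-2 + 2 \sqrt{226}\right) + 62 = 60 + 2 \sqrt{226}$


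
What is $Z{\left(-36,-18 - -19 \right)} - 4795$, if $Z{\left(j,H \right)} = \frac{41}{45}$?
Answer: $- \frac{215734}{45} \approx -4794.1$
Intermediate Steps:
$Z{\left(j,H \right)} = \frac{41}{45}$ ($Z{\left(j,H \right)} = 41 \cdot \frac{1}{45} = \frac{41}{45}$)
$Z{\left(-36,-18 - -19 \right)} - 4795 = \frac{41}{45} - 4795 = - \frac{215734}{45}$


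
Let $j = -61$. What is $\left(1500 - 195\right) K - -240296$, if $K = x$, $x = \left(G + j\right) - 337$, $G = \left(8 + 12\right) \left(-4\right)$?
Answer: $-383494$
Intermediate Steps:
$G = -80$ ($G = 20 \left(-4\right) = -80$)
$x = -478$ ($x = \left(-80 - 61\right) - 337 = -141 - 337 = -478$)
$K = -478$
$\left(1500 - 195\right) K - -240296 = \left(1500 - 195\right) \left(-478\right) - -240296 = \left(1500 - 195\right) \left(-478\right) + 240296 = 1305 \left(-478\right) + 240296 = -623790 + 240296 = -383494$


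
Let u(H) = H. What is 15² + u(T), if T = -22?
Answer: 203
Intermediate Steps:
15² + u(T) = 15² - 22 = 225 - 22 = 203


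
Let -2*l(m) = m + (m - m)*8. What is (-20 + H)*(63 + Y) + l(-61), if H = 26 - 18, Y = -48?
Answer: -299/2 ≈ -149.50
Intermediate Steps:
H = 8
l(m) = -m/2 (l(m) = -(m + (m - m)*8)/2 = -(m + 0*8)/2 = -(m + 0)/2 = -m/2)
(-20 + H)*(63 + Y) + l(-61) = (-20 + 8)*(63 - 48) - 1/2*(-61) = -12*15 + 61/2 = -180 + 61/2 = -299/2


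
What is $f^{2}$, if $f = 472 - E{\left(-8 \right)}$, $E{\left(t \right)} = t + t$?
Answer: $238144$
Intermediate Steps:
$E{\left(t \right)} = 2 t$
$f = 488$ ($f = 472 - 2 \left(-8\right) = 472 - -16 = 472 + 16 = 488$)
$f^{2} = 488^{2} = 238144$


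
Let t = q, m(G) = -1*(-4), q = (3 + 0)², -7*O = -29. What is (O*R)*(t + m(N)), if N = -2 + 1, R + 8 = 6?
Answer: -754/7 ≈ -107.71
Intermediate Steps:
O = 29/7 (O = -⅐*(-29) = 29/7 ≈ 4.1429)
R = -2 (R = -8 + 6 = -2)
N = -1
q = 9 (q = 3² = 9)
m(G) = 4
t = 9
(O*R)*(t + m(N)) = ((29/7)*(-2))*(9 + 4) = -58/7*13 = -754/7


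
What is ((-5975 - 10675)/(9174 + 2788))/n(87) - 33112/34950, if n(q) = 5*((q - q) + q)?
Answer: -2881320269/3031021275 ≈ -0.95061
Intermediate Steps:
n(q) = 5*q (n(q) = 5*(0 + q) = 5*q)
((-5975 - 10675)/(9174 + 2788))/n(87) - 33112/34950 = ((-5975 - 10675)/(9174 + 2788))/((5*87)) - 33112/34950 = -16650/11962/435 - 33112*1/34950 = -16650*1/11962*(1/435) - 16556/17475 = -8325/5981*1/435 - 16556/17475 = -555/173449 - 16556/17475 = -2881320269/3031021275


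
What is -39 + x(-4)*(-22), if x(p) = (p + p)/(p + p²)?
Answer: -73/3 ≈ -24.333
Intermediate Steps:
x(p) = 2*p/(p + p²) (x(p) = (2*p)/(p + p²) = 2*p/(p + p²))
-39 + x(-4)*(-22) = -39 + (2/(1 - 4))*(-22) = -39 + (2/(-3))*(-22) = -39 + (2*(-⅓))*(-22) = -39 - ⅔*(-22) = -39 + 44/3 = -73/3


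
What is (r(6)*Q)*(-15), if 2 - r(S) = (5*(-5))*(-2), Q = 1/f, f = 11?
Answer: 720/11 ≈ 65.455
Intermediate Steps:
Q = 1/11 ≈ 0.090909
r(S) = -48 (r(S) = 2 - 5*(-5)*(-2) = 2 - (-25)*(-2) = 2 - 1*50 = 2 - 50 = -48)
(r(6)*Q)*(-15) = -48*1/11*(-15) = -48/11*(-15) = 720/11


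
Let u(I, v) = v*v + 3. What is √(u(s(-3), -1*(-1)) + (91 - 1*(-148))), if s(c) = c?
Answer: 9*√3 ≈ 15.588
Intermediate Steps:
u(I, v) = 3 + v² (u(I, v) = v² + 3 = 3 + v²)
√(u(s(-3), -1*(-1)) + (91 - 1*(-148))) = √((3 + (-1*(-1))²) + (91 - 1*(-148))) = √((3 + 1²) + (91 + 148)) = √((3 + 1) + 239) = √(4 + 239) = √243 = 9*√3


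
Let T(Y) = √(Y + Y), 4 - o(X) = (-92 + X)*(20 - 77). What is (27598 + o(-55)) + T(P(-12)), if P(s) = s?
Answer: 19223 + 2*I*√6 ≈ 19223.0 + 4.899*I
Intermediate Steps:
o(X) = -5240 + 57*X (o(X) = 4 - (-92 + X)*(20 - 77) = 4 - (-92 + X)*(-57) = 4 - (5244 - 57*X) = 4 + (-5244 + 57*X) = -5240 + 57*X)
T(Y) = √2*√Y (T(Y) = √(2*Y) = √2*√Y)
(27598 + o(-55)) + T(P(-12)) = (27598 + (-5240 + 57*(-55))) + √2*√(-12) = (27598 + (-5240 - 3135)) + √2*(2*I*√3) = (27598 - 8375) + 2*I*√6 = 19223 + 2*I*√6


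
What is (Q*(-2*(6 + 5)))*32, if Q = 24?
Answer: -16896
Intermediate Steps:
(Q*(-2*(6 + 5)))*32 = (24*(-2*(6 + 5)))*32 = (24*(-2*11))*32 = (24*(-22))*32 = -528*32 = -16896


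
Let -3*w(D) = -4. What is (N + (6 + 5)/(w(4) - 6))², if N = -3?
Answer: 5625/196 ≈ 28.699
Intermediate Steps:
w(D) = 4/3 (w(D) = -⅓*(-4) = 4/3)
(N + (6 + 5)/(w(4) - 6))² = (-3 + (6 + 5)/(4/3 - 6))² = (-3 + 11/(-14/3))² = (-3 + 11*(-3/14))² = (-3 - 33/14)² = (-75/14)² = 5625/196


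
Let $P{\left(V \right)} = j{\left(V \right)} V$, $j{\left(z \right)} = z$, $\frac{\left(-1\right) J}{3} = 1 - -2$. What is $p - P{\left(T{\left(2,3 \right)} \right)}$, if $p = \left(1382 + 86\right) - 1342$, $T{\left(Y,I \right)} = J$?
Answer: $45$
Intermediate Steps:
$J = -9$ ($J = - 3 \left(1 - -2\right) = - 3 \left(1 + 2\right) = \left(-3\right) 3 = -9$)
$T{\left(Y,I \right)} = -9$
$P{\left(V \right)} = V^{2}$ ($P{\left(V \right)} = V V = V^{2}$)
$p = 126$ ($p = 1468 - 1342 = 126$)
$p - P{\left(T{\left(2,3 \right)} \right)} = 126 - \left(-9\right)^{2} = 126 - 81 = 45$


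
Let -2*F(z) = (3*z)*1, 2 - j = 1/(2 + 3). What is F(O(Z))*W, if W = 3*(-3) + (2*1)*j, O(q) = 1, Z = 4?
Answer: 81/10 ≈ 8.1000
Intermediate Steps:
j = 9/5 (j = 2 - 1/(2 + 3) = 2 - 1/5 = 9/5 ≈ 1.8000)
F(z) = -3*z/2
W = -27/5 (W = 3*(-3) + (2*1)*(9/5) = -9 + 2*(9/5) = -9 + 18/5 = -27/5 ≈ -5.4000)
F(O(Z))*W = -3/2*1*(-27/5) = -3/2*(-27/5) = 81/10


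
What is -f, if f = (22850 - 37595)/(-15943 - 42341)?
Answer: -4915/19428 ≈ -0.25299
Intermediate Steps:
f = 4915/19428 (f = -14745/(-58284) = -14745*(-1/58284) = 4915/19428 ≈ 0.25299)
-f = -1*4915/19428 = -4915/19428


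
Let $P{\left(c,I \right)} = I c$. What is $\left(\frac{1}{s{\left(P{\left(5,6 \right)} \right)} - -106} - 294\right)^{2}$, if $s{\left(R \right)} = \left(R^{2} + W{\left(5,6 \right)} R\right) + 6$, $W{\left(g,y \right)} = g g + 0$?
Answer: $\frac{268351972729}{3104644} \approx 86436.0$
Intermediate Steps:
$W{\left(g,y \right)} = g^{2}$ ($W{\left(g,y \right)} = g^{2} + 0 = g^{2}$)
$s{\left(R \right)} = 6 + R^{2} + 25 R$ ($s{\left(R \right)} = \left(R^{2} + 5^{2} R\right) + 6 = \left(R^{2} + 25 R\right) + 6 = 6 + R^{2} + 25 R$)
$\left(\frac{1}{s{\left(P{\left(5,6 \right)} \right)} - -106} - 294\right)^{2} = \left(\frac{1}{\left(6 + \left(6 \cdot 5\right)^{2} + 25 \cdot 6 \cdot 5\right) - -106} - 294\right)^{2} = \left(\frac{1}{\left(6 + 30^{2} + 25 \cdot 30\right) + \left(-131 + 237\right)} - 294\right)^{2} = \left(\frac{1}{\left(6 + 900 + 750\right) + 106} - 294\right)^{2} = \left(\frac{1}{1656 + 106} - 294\right)^{2} = \left(\frac{1}{1762} - 294\right)^{2} = \left(- \frac{518027}{1762}\right)^{2} = \frac{268351972729}{3104644}$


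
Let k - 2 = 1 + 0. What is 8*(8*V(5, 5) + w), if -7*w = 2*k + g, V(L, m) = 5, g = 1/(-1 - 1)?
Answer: 2196/7 ≈ 313.71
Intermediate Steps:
k = 3 (k = 2 + (1 + 0) = 2 + 1 = 3)
g = -½ (g = 1/(-2) = -½ ≈ -0.50000)
w = -11/14 (w = -(2*3 - ½)/7 = -(6 - ½)/7 = -⅐*11/2 = -11/14 ≈ -0.78571)
8*(8*V(5, 5) + w) = 8*(8*5 - 11/14) = 8*(40 - 11/14) = 8*(549/14) = 2196/7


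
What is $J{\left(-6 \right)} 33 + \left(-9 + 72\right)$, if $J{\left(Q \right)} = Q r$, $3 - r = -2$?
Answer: $-927$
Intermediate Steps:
$r = 5$ ($r = 3 - -2 = 3 + 2 = 5$)
$J{\left(Q \right)} = 5 Q$ ($J{\left(Q \right)} = Q 5 = 5 Q$)
$J{\left(-6 \right)} 33 + \left(-9 + 72\right) = 5 \left(-6\right) 33 + \left(-9 + 72\right) = \left(-30\right) 33 + 63 = -990 + 63 = -927$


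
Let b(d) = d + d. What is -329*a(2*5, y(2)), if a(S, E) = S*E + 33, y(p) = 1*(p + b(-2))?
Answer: -4277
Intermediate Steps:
b(d) = 2*d
y(p) = -4 + p (y(p) = 1*(p + 2*(-2)) = 1*(p - 4) = 1*(-4 + p) = -4 + p)
a(S, E) = 33 + E*S (a(S, E) = E*S + 33 = 33 + E*S)
-329*a(2*5, y(2)) = -329*(33 + (-4 + 2)*(2*5)) = -329*(33 - 2*10) = -329*(33 - 20) = -329*13 = -4277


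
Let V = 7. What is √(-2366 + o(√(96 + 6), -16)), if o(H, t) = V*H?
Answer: √(-2366 + 7*√102) ≈ 47.909*I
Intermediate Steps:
o(H, t) = 7*H
√(-2366 + o(√(96 + 6), -16)) = √(-2366 + 7*√(96 + 6)) = √(-2366 + 7*√102)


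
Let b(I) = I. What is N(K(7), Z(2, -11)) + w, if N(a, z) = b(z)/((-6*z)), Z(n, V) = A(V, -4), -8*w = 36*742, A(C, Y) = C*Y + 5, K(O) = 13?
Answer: -20035/6 ≈ -3339.2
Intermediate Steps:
A(C, Y) = 5 + C*Y
w = -3339 (w = -9*742/2 = -1/8*26712 = -3339)
Z(n, V) = 5 - 4*V (Z(n, V) = 5 + V*(-4) = 5 - 4*V)
N(a, z) = -1/6 (N(a, z) = z/((-6*z)) = z*(-1/(6*z)) = -1/6)
N(K(7), Z(2, -11)) + w = -1/6 - 3339 = -20035/6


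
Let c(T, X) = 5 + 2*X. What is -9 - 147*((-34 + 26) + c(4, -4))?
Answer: 1608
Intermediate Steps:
-9 - 147*((-34 + 26) + c(4, -4)) = -9 - 147*((-34 + 26) + (5 + 2*(-4))) = -9 - 147*(-8 + (5 - 8)) = -9 - 147*(-8 - 3) = -9 - 147*(-11) = -9 + 1617 = 1608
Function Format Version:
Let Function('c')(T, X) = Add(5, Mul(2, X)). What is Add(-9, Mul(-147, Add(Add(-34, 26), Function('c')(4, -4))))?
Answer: 1608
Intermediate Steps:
Add(-9, Mul(-147, Add(Add(-34, 26), Function('c')(4, -4)))) = Add(-9, Mul(-147, Add(Add(-34, 26), Add(5, Mul(2, -4))))) = Add(-9, Mul(-147, Add(-8, Add(5, -8)))) = Add(-9, Mul(-147, Add(-8, -3))) = Add(-9, Mul(-147, -11)) = Add(-9, 1617) = 1608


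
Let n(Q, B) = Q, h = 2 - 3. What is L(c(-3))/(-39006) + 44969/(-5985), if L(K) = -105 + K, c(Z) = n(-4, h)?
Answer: -194823161/25938990 ≈ -7.5108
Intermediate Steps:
h = -1
c(Z) = -4
L(c(-3))/(-39006) + 44969/(-5985) = (-105 - 4)/(-39006) + 44969/(-5985) = -109*(-1/39006) + 44969*(-1/5985) = 109/39006 - 44969/5985 = -194823161/25938990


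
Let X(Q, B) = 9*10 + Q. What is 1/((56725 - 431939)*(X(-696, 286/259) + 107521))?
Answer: -1/40116004810 ≈ -2.4928e-11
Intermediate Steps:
X(Q, B) = 90 + Q
1/((56725 - 431939)*(X(-696, 286/259) + 107521)) = 1/((56725 - 431939)*((90 - 696) + 107521)) = 1/(-375214*(-606 + 107521)) = 1/(-375214*106915) = 1/(-40116004810) = -1/40116004810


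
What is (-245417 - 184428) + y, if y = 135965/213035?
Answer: -18314378722/42607 ≈ -4.2984e+5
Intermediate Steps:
y = 27193/42607 (y = 135965*(1/213035) = 27193/42607 ≈ 0.63823)
(-245417 - 184428) + y = (-245417 - 184428) + 27193/42607 = -429845 + 27193/42607 = -18314378722/42607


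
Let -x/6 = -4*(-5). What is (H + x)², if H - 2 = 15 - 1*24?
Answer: 16129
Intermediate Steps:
x = -120 (x = -(-24)*(-5) = -6*20 = -120)
H = -7 (H = 2 + (15 - 1*24) = 2 + (15 - 24) = 2 - 9 = -7)
(H + x)² = (-7 - 120)² = (-127)² = 16129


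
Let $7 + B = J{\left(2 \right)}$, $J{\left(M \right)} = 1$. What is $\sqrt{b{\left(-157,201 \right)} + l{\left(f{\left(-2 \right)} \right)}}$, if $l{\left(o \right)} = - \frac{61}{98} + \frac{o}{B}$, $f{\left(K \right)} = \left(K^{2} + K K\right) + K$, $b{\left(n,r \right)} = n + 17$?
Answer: $\frac{i \sqrt{27758}}{14} \approx 11.901 i$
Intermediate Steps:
$B = -6$ ($B = -7 + 1 = -6$)
$b{\left(n,r \right)} = 17 + n$
$f{\left(K \right)} = K + 2 K^{2}$ ($f{\left(K \right)} = \left(K^{2} + K^{2}\right) + K = 2 K^{2} + K = K + 2 K^{2}$)
$l{\left(o \right)} = - \frac{61}{98} - \frac{o}{6}$ ($l{\left(o \right)} = - \frac{61}{98} + \frac{o}{-6} = \left(-61\right) \frac{1}{98} + o \left(- \frac{1}{6}\right) = - \frac{61}{98} - \frac{o}{6}$)
$\sqrt{b{\left(-157,201 \right)} + l{\left(f{\left(-2 \right)} \right)}} = \sqrt{\left(17 - 157\right) - \left(\frac{61}{98} + \frac{\left(-2\right) \left(1 + 2 \left(-2\right)\right)}{6}\right)} = \sqrt{-140 - \left(\frac{61}{98} + \frac{\left(-2\right) \left(1 - 4\right)}{6}\right)} = \sqrt{-140 - \left(\frac{61}{98} + \frac{\left(-2\right) \left(-3\right)}{6}\right)} = \sqrt{-140 - \frac{159}{98}} = \sqrt{- \frac{13879}{98}} = \frac{i \sqrt{27758}}{14}$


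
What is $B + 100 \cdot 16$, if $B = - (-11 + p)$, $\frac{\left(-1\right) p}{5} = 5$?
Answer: $1636$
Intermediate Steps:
$p = -25$ ($p = \left(-5\right) 5 = -25$)
$B = 36$ ($B = - (-11 - 25) = \left(-1\right) \left(-36\right) = 36$)
$B + 100 \cdot 16 = 36 + 100 \cdot 16 = 36 + 1600 = 1636$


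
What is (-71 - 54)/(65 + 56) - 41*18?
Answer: -89423/121 ≈ -739.03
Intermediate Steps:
(-71 - 54)/(65 + 56) - 41*18 = -125/121 - 738 = -89423/121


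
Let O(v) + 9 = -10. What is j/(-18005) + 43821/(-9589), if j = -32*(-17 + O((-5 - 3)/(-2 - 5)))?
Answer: -800043633/172649945 ≈ -4.6339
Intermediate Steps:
O(v) = -19 (O(v) = -9 - 10 = -19)
j = 1152 (j = -32*(-17 - 19) = -32*(-36) = 1152)
j/(-18005) + 43821/(-9589) = 1152/(-18005) + 43821/(-9589) = 1152*(-1/18005) + 43821*(-1/9589) = -1152/18005 - 43821/9589 = -800043633/172649945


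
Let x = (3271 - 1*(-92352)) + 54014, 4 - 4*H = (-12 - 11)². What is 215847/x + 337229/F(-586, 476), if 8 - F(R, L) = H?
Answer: 67322656757/27782603 ≈ 2423.2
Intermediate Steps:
H = -525/4 (H = 1 - (-12 - 11)²/4 = 1 - ¼*(-23)² = 1 - ¼*529 = 1 - 529/4 = -525/4 ≈ -131.25)
F(R, L) = 557/4 (F(R, L) = 8 - 1*(-525/4) = 8 + 525/4 = 557/4)
x = 149637 (x = (3271 + 92352) + 54014 = 95623 + 54014 = 149637)
215847/x + 337229/F(-586, 476) = 215847/149637 + 337229/(557/4) = 215847*(1/149637) + 337229*(4/557) = 71949/49879 + 1348916/557 = 67322656757/27782603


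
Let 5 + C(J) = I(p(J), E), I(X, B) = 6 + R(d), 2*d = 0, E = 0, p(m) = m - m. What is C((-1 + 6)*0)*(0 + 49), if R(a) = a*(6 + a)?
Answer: 49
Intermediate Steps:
p(m) = 0
d = 0 (d = (½)*0 = 0)
I(X, B) = 6 (I(X, B) = 6 + 0*(6 + 0) = 6 + 0*6 = 6 + 0 = 6)
C(J) = 1 (C(J) = -5 + 6 = 1)
C((-1 + 6)*0)*(0 + 49) = 1*(0 + 49) = 1*49 = 49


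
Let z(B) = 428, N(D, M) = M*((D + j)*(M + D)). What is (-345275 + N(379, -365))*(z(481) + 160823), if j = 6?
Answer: -372913093875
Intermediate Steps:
N(D, M) = M*(6 + D)*(D + M) (N(D, M) = M*((D + 6)*(M + D)) = M*((6 + D)*(D + M)) = M*(6 + D)*(D + M))
(-345275 + N(379, -365))*(z(481) + 160823) = (-345275 - 365*(379² + 6*379 + 6*(-365) + 379*(-365)))*(428 + 160823) = (-345275 - 365*(143641 + 2274 - 2190 - 138335))*161251 = (-345275 - 365*5390)*161251 = (-345275 - 1967350)*161251 = -2312625*161251 = -372913093875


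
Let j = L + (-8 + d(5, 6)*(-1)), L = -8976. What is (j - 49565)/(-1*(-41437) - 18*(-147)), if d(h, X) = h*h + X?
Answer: -58580/44083 ≈ -1.3289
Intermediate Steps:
d(h, X) = X + h² (d(h, X) = h² + X = X + h²)
j = -9015 (j = -8976 + (-8 + (6 + 5²)*(-1)) = -8976 + (-8 + (6 + 25)*(-1)) = -8976 + (-8 + 31*(-1)) = -8976 + (-8 - 31) = -8976 - 39 = -9015)
(j - 49565)/(-1*(-41437) - 18*(-147)) = (-9015 - 49565)/(-1*(-41437) - 18*(-147)) = -58580/(41437 + 2646) = -58580/44083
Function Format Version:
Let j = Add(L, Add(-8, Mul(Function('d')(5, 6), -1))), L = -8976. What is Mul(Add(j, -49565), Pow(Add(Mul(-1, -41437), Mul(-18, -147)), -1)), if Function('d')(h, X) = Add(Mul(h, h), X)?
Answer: Rational(-58580, 44083) ≈ -1.3289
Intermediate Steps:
Function('d')(h, X) = Add(X, Pow(h, 2)) (Function('d')(h, X) = Add(Pow(h, 2), X) = Add(X, Pow(h, 2)))
j = -9015 (j = Add(-8976, Add(-8, Mul(Add(6, Pow(5, 2)), -1))) = Add(-8976, Add(-8, Mul(Add(6, 25), -1))) = Add(-8976, Add(-8, Mul(31, -1))) = Add(-8976, Add(-8, -31)) = Add(-8976, -39) = -9015)
Mul(Add(j, -49565), Pow(Add(Mul(-1, -41437), Mul(-18, -147)), -1)) = Mul(Add(-9015, -49565), Pow(Add(Mul(-1, -41437), Mul(-18, -147)), -1)) = Mul(-58580, Pow(Add(41437, 2646), -1)) = Mul(-58580, Pow(44083, -1)) = Mul(-58580, Rational(1, 44083)) = Rational(-58580, 44083)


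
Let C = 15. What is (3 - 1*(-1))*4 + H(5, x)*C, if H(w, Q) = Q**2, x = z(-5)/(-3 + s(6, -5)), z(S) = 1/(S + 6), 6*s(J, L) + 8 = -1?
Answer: 452/27 ≈ 16.741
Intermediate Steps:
s(J, L) = -3/2 (s(J, L) = -4/3 + (1/6)*(-1) = -4/3 - 1/6 = -3/2)
z(S) = 1/(6 + S)
x = -2/9 (x = 1/((6 - 5)*(-3 - 3/2)) = 1/(1*(-9/2)) = 1*(-2/9) = -2/9 ≈ -0.22222)
(3 - 1*(-1))*4 + H(5, x)*C = (3 - 1*(-1))*4 + (-2/9)**2*15 = (3 + 1)*4 + (4/81)*15 = 4*4 + 20/27 = 16 + 20/27 = 452/27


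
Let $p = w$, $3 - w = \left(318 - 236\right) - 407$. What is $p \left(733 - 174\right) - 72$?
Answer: $183280$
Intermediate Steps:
$w = 328$ ($w = 3 - \left(\left(318 - 236\right) - 407\right) = 3 - \left(82 - 407\right) = 3 - -325 = 3 + 325 = 328$)
$p = 328$
$p \left(733 - 174\right) - 72 = 328 \left(733 - 174\right) - 72 = 328 \cdot 559 - 72 = 183352 - 72 = 183280$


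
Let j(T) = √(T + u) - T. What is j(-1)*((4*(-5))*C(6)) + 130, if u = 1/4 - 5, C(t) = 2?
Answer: 90 - 20*I*√23 ≈ 90.0 - 95.917*I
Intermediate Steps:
u = -19/4 (u = ¼ - 5 = -19/4 ≈ -4.7500)
j(T) = √(-19/4 + T) - T (j(T) = √(T - 19/4) - T = √(-19/4 + T) - T)
j(-1)*((4*(-5))*C(6)) + 130 = (√(-19 + 4*(-1))/2 - 1*(-1))*((4*(-5))*2) + 130 = (√(-19 - 4)/2 + 1)*(-20*2) + 130 = (√(-23)/2 + 1)*(-40) + 130 = ((I*√23)/2 + 1)*(-40) + 130 = (I*√23/2 + 1)*(-40) + 130 = (1 + I*√23/2)*(-40) + 130 = (-40 - 20*I*√23) + 130 = 90 - 20*I*√23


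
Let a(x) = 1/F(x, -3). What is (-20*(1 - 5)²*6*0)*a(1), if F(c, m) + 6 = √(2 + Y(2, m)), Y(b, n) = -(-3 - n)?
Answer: 0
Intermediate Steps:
Y(b, n) = 3 + n
F(c, m) = -6 + √(5 + m) (F(c, m) = -6 + √(2 + (3 + m)) = -6 + √(5 + m))
a(x) = 1/(-6 + √2) (a(x) = 1/(-6 + √(5 - 3)) = 1/(-6 + √2))
(-20*(1 - 5)²*6*0)*a(1) = (-20*(1 - 5)²*6*0)*(-3/17 - √2/34) = (-20*(-4)²*6*0)*(-3/17 - √2/34) = (-20*16*6*0)*(-3/17 - √2/34) = (-1920*0)*(-3/17 - √2/34) = (-20*0)*(-3/17 - √2/34) = 0*(-3/17 - √2/34) = 0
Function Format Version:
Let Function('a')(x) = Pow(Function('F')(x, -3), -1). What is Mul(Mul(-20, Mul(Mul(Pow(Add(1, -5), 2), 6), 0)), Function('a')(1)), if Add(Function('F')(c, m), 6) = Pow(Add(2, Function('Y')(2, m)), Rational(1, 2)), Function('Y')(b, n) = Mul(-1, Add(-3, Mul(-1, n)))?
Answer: 0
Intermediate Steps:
Function('Y')(b, n) = Add(3, n)
Function('F')(c, m) = Add(-6, Pow(Add(5, m), Rational(1, 2))) (Function('F')(c, m) = Add(-6, Pow(Add(2, Add(3, m)), Rational(1, 2))) = Add(-6, Pow(Add(5, m), Rational(1, 2))))
Function('a')(x) = Pow(Add(-6, Pow(2, Rational(1, 2))), -1) (Function('a')(x) = Pow(Add(-6, Pow(Add(5, -3), Rational(1, 2))), -1) = Pow(Add(-6, Pow(2, Rational(1, 2))), -1))
Mul(Mul(-20, Mul(Mul(Pow(Add(1, -5), 2), 6), 0)), Function('a')(1)) = Mul(Mul(-20, Mul(Mul(Pow(Add(1, -5), 2), 6), 0)), Add(Rational(-3, 17), Mul(Rational(-1, 34), Pow(2, Rational(1, 2))))) = Mul(Mul(-20, Mul(Mul(Pow(-4, 2), 6), 0)), Add(Rational(-3, 17), Mul(Rational(-1, 34), Pow(2, Rational(1, 2))))) = Mul(Mul(-20, Mul(Mul(16, 6), 0)), Add(Rational(-3, 17), Mul(Rational(-1, 34), Pow(2, Rational(1, 2))))) = Mul(Mul(-20, Mul(96, 0)), Add(Rational(-3, 17), Mul(Rational(-1, 34), Pow(2, Rational(1, 2))))) = Mul(Mul(-20, 0), Add(Rational(-3, 17), Mul(Rational(-1, 34), Pow(2, Rational(1, 2))))) = Mul(0, Add(Rational(-3, 17), Mul(Rational(-1, 34), Pow(2, Rational(1, 2))))) = 0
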